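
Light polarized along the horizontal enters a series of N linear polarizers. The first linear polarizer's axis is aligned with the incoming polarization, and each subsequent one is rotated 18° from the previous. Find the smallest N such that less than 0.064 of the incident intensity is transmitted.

N = 29

First polarizer is aligned with the polarization: full transmission.
Each further stage multiplies by cos²(18°) = 0.9045.
After N polarizers: T = 0.9045^(N−1). Require T < 0.064 ⇒ N−1 > ln(0.064)/ln(0.9045) = 27.39, so N−1 ≥ 28 and N = 29.
Check: N=29 gives T = 0.06019 < 0.064; N=28 gives T = 0.06655.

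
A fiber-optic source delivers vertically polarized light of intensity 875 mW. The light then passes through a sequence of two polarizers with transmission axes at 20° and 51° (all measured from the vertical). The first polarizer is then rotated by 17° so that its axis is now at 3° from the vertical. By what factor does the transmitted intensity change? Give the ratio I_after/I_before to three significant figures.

Before rotation:
I₁ = I₀ cos²(20° − 0°) = I₀ cos²(20°) = 0.883 I₀.
I₂ = I₁ cos²(51° − 20°) = 0.883 I₀ · cos²(31°) = 0.6488 I₀.
After rotation:
I₁ = I₀ cos²(3° − 0°) = I₀ cos²(3°) = 0.9973 I₀.
I₂ = I₁ cos²(51° − 3°) = 0.9973 I₀ · cos²(48°) = 0.4465 I₀.
Ratio = 0.4465 / 0.6488 = 0.6882.

I_new/I_old ≈ 0.688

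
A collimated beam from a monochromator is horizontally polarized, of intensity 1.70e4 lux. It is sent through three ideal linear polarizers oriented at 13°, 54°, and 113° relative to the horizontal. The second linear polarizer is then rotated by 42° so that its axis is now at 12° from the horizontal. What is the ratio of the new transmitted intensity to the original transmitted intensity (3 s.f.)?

Before rotation:
I₁ = I₀ cos²(13° − 0°) = I₀ cos²(13°) = 0.9494 I₀.
I₂ = I₁ cos²(54° − 13°) = 0.9494 I₀ · cos²(41°) = 0.5408 I₀.
I₃ = I₂ cos²(113° − 54°) = 0.5408 I₀ · cos²(59°) = 0.1434 I₀.
After rotation:
I₁ = I₀ cos²(13° − 0°) = I₀ cos²(13°) = 0.9494 I₀.
I₂ = I₁ cos²(12° − 13°) = 0.9494 I₀ · cos²(1°) = 0.9491 I₀.
Angle between axes 2 and 3: 79°. I₃ = 0.9491 I₀ · cos²(79°) = 0.03456 I₀.
Ratio = 0.03456 / 0.1434 = 0.2409.

I_new/I_old ≈ 0.241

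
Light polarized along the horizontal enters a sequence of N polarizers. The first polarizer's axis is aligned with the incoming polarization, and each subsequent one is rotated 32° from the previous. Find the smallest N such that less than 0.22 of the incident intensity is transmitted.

N = 6

First polarizer is aligned with the polarization: full transmission.
Each further stage multiplies by cos²(32°) = 0.7192.
After N polarizers: T = 0.7192^(N−1). Require T < 0.22 ⇒ N−1 > ln(0.22)/ln(0.7192) = 4.59, so N−1 ≥ 5 and N = 6.
Check: N=6 gives T = 0.1924 < 0.22; N=5 gives T = 0.2675.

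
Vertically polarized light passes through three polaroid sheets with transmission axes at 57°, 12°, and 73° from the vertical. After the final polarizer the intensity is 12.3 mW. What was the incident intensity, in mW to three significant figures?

I₀ ≈ 353 mW

By Malus's law, I₁ = I₀ cos²(57° − 0°) = I₀ cos²(57°) = 0.2966 I₀.
I₂ = I₁ cos²(12° − 57°) = 0.2966 I₀ · cos²(45°) = 0.1483 I₀.
I₃ = I₂ cos²(73° − 12°) = 0.1483 I₀ · cos²(61°) = 0.03486 I₀.
So 12.3 mW = 0.03486 I₀, giving I₀ = 12.3/0.03486 = 352.8 mW.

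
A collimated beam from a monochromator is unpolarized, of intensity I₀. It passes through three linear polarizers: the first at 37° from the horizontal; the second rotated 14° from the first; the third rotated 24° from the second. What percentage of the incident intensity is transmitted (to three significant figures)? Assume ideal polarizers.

≈ 39.3%

Unpolarized light through the first polarizer → I₁ = ½ I₀, now polarized at 37°.
I₂ = I₁ cos²(14°) = 0.5 · 0.9415 I₀ = 0.4707 I₀.
I₃ = I₂ cos²(24°) = 0.4707 · 0.8346 I₀ = 0.3929 I₀.
That is 39.29% of the incident intensity.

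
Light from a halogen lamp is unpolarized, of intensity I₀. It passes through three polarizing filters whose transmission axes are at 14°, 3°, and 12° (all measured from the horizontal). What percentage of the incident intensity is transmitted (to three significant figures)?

≈ 47.0%

Unpolarized light through the first polarizer → I₁ = ½ I₀, now polarized at 14°.
I₂ = I₁ cos²(3° − 14°) = 0.5 I₀ · cos²(11°) = 0.4818 I₀.
I₃ = I₂ cos²(12° − 3°) = 0.4818 I₀ · cos²(9°) = 0.47 I₀.
That is 47% of the incident intensity.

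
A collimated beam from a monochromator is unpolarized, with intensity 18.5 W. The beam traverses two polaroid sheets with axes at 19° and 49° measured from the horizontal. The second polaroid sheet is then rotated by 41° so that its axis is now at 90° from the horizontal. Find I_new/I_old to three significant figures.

I_new/I_old ≈ 0.141

Before rotation:
Unpolarized light through the first polarizer → I₁ = ½ I₀, now polarized at 19°.
I₂ = I₁ cos²(49° − 19°) = 0.5 I₀ · cos²(30°) = 0.375 I₀.
After rotation:
Unpolarized light through the first polarizer → I₁ = ½ I₀, now polarized at 19°.
I₂ = I₁ cos²(90° − 19°) = 0.5 I₀ · cos²(71°) = 0.053 I₀.
Ratio = 0.053 / 0.375 = 0.1413.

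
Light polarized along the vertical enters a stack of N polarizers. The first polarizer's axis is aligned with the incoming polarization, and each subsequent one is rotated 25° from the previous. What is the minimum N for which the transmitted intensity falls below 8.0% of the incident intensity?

First polarizer is aligned with the polarization: full transmission.
Each further stage multiplies by cos²(25°) = 0.8214.
After N polarizers: T = 0.8214^(N−1). Require T < 0.080 ⇒ N−1 > ln(0.080)/ln(0.8214) = 12.84, so N−1 ≥ 13 and N = 14.
Check: N=14 gives T = 0.07748 < 0.080; N=13 gives T = 0.09432.

N = 14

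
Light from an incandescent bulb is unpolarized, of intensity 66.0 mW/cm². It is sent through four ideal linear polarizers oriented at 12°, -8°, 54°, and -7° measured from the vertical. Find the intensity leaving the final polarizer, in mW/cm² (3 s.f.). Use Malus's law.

I ≈ 1.51 mW/cm²

Unpolarized light through the first polarizer → I₁ = 66.0 mW/cm²/2 = 33 mW/cm², polarized at 12°.
I₂ = I₁ · cos²(20°) = 33 · 0.883 = 29.14 mW/cm².
I₃ = I₂ · cos²(62°) = 29.14 · 0.2204 = 6.423 mW/cm².
I₄ = I₃ · cos²(61°) = 6.423 · 0.235 = 1.51 mW/cm².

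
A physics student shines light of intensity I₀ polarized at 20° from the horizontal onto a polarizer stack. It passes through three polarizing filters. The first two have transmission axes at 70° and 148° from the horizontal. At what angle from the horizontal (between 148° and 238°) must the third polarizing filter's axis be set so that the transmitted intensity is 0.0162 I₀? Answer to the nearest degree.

I₁ = I₀ cos²(70° − 20°) = I₀ cos²(50°) = 0.4132 I₀.
I₂ = I₁ cos²(148° − 70°) = 0.4132 I₀ · cos²(78°) = 0.01786 I₀.
Need I₃/I₀ = 0.0162, so cos²(θ − 148°) = 0.0162 / 0.01786 = 0.907.
θ − 148° = arccos(√0.907) = 17.8°, giving θ ≈ 148 + 17.8 = 165.8°.

θ ≈ 166°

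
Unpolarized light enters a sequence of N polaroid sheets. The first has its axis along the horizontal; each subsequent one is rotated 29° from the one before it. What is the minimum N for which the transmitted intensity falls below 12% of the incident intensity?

N = 7

First polarizer halves the unpolarized light: factor 1/2.
Each further stage multiplies by cos²(29°) = 0.765.
After N polarizers: T = 0.5·0.765^(N−1). Require T < 0.12 ⇒ N−1 > ln(0.12/0.5)/ln(0.765) = 5.33, so N−1 ≥ 6 and N = 7.
Check: N=7 gives T = 0.1002 < 0.12; N=6 gives T = 0.131.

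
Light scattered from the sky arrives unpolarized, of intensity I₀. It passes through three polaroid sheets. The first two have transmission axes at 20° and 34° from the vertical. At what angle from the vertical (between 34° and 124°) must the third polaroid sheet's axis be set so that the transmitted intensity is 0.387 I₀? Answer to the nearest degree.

θ ≈ 59°

Unpolarized light through the first polarizer → I₁ = ½ I₀, now polarized at 20°.
I₂ = I₁ cos²(34° − 20°) = 0.5 I₀ · cos²(14°) = 0.4707 I₀.
Need I₃/I₀ = 0.387, so cos²(θ − 34°) = 0.387 / 0.4707 = 0.8221.
θ − 34° = arccos(√0.8221) = 24.9°, giving θ ≈ 34 + 24.9 = 58.9°.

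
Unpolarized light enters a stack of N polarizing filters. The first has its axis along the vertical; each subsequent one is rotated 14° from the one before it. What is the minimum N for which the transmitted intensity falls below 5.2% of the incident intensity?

First polarizer halves the unpolarized light: factor 1/2.
Each further stage multiplies by cos²(14°) = 0.9415.
After N polarizers: T = 0.5·0.9415^(N−1). Require T < 0.052 ⇒ N−1 > ln(0.052/0.5)/ln(0.9415) = 37.53, so N−1 ≥ 38 and N = 39.
Check: N=39 gives T = 0.05055 < 0.052; N=38 gives T = 0.05369.

N = 39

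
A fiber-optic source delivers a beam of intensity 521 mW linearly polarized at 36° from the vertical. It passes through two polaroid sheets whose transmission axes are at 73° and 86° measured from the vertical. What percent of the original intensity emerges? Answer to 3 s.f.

I₁ = 521 mW · cos²(37°) = 332.3 mW.
I₂ = I₁ · cos²(13°) = 332.3 · 0.9494 = 315.5 mW.
That is 60.55% of the incident intensity.

≈ 60.6%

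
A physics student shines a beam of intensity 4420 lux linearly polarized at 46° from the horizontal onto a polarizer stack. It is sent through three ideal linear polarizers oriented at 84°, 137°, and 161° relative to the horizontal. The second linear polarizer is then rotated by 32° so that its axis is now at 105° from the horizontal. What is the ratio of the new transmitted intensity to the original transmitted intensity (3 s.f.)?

I_new/I_old ≈ 0.902

Before rotation:
I₁ = I₀ cos²(84° − 46°) = I₀ cos²(38°) = 0.621 I₀.
I₂ = I₁ cos²(137° − 84°) = 0.621 I₀ · cos²(53°) = 0.2249 I₀.
I₃ = I₂ cos²(161° − 137°) = 0.2249 I₀ · cos²(24°) = 0.1877 I₀.
After rotation:
I₁ = I₀ cos²(84° − 46°) = I₀ cos²(38°) = 0.621 I₀.
I₂ = I₁ cos²(105° − 84°) = 0.621 I₀ · cos²(21°) = 0.5412 I₀.
I₃ = I₂ cos²(161° − 105°) = 0.5412 I₀ · cos²(56°) = 0.1692 I₀.
Ratio = 0.1692 / 0.1877 = 0.9017.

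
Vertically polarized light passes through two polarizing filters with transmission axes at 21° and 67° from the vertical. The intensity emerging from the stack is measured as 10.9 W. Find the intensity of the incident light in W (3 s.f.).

I₀ ≈ 25.9 W

By Malus's law, I₁ = I₀ cos²(21° − 0°) = I₀ cos²(21°) = 0.8716 I₀.
I₂ = I₁ cos²(67° − 21°) = 0.8716 I₀ · cos²(46°) = 0.4206 I₀.
So 10.9 W = 0.4206 I₀, giving I₀ = 10.9/0.4206 = 25.92 W.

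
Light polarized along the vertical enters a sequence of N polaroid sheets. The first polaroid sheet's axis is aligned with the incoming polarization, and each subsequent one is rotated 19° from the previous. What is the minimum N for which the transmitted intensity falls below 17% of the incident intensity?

First polarizer is aligned with the polarization: full transmission.
Each further stage multiplies by cos²(19°) = 0.894.
After N polarizers: T = 0.894^(N−1). Require T < 0.17 ⇒ N−1 > ln(0.17)/ln(0.894) = 15.81, so N−1 ≥ 16 and N = 17.
Check: N=17 gives T = 0.1665 < 0.17; N=16 gives T = 0.1863.

N = 17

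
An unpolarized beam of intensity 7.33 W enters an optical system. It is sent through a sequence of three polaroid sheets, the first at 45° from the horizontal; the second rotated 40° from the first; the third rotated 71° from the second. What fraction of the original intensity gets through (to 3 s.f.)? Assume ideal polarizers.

Unpolarized light through the first polarizer → I₁ = 7.33 W/2 = 3.665 W, polarized at 45°.
I₂ = I₁ · cos²(40°) = 3.665 · 0.5868 = 2.151 W.
I₃ = I₂ · cos²(71°) = 2.151 · 0.106 = 0.228 W.
Transmitted fraction = 0.0311.

I/I₀ ≈ 0.0311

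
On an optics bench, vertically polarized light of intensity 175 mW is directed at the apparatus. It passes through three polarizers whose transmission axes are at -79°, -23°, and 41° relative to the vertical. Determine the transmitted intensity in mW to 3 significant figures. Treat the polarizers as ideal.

By Malus's law, I₁ = 175 mW · cos²(79°) = 6.371 mW.
I₂ = I₁ · cos²(56°) = 6.371 · 0.3127 = 1.992 mW.
I₃ = I₂ · cos²(64°) = 1.992 · 0.1922 = 0.3829 mW.

I ≈ 0.383 mW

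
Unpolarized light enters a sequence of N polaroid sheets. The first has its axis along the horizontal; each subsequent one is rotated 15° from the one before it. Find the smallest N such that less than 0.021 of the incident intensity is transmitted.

N = 47

First polarizer halves the unpolarized light: factor 1/2.
Each further stage multiplies by cos²(15°) = 0.933.
After N polarizers: T = 0.5·0.933^(N−1). Require T < 0.021 ⇒ N−1 > ln(0.021/0.5)/ln(0.933) = 45.72, so N−1 ≥ 46 and N = 47.
Check: N=47 gives T = 0.0206 < 0.021; N=46 gives T = 0.02208.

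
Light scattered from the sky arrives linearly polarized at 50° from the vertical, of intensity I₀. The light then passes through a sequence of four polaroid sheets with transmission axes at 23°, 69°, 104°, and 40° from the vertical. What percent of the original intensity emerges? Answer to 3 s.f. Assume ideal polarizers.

By Malus's law, I₁ = I₀ cos²(23° − 50°) = I₀ cos²(27°) = 0.7939 I₀.
I₂ = I₁ cos²(69° − 23°) = 0.7939 I₀ · cos²(46°) = 0.3831 I₀.
I₃ = I₂ cos²(104° − 69°) = 0.3831 I₀ · cos²(35°) = 0.2571 I₀.
I₄ = I₃ cos²(40° − 104°) = 0.2571 I₀ · cos²(64°) = 0.0494 I₀.
That is 4.94% of the incident intensity.

≈ 4.94%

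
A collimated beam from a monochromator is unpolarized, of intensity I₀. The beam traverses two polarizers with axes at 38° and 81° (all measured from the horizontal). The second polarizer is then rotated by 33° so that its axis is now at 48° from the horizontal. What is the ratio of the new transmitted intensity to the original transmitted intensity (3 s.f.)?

Before rotation:
Unpolarized light through the first polarizer → I₁ = ½ I₀, now polarized at 38°.
I₂ = I₁ cos²(81° − 38°) = 0.5 I₀ · cos²(43°) = 0.2674 I₀.
After rotation:
Unpolarized light through the first polarizer → I₁ = ½ I₀, now polarized at 38°.
I₂ = I₁ cos²(48° − 38°) = 0.5 I₀ · cos²(10°) = 0.4849 I₀.
Ratio = 0.4849 / 0.2674 = 1.813.

I_new/I_old ≈ 1.81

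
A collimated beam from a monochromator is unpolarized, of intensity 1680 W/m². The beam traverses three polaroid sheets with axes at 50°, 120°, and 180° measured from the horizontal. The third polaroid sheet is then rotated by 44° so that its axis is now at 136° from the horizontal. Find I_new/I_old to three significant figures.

Before rotation:
Unpolarized light through the first polarizer → I₁ = ½ I₀, now polarized at 50°.
I₂ = I₁ cos²(120° − 50°) = 0.5 I₀ · cos²(70°) = 0.05849 I₀.
I₃ = I₂ cos²(180° − 120°) = 0.05849 I₀ · cos²(60°) = 0.01462 I₀.
After rotation:
Unpolarized light through the first polarizer → I₁ = ½ I₀, now polarized at 50°.
I₂ = I₁ cos²(120° − 50°) = 0.5 I₀ · cos²(70°) = 0.05849 I₀.
I₃ = I₂ cos²(136° − 120°) = 0.05849 I₀ · cos²(16°) = 0.05405 I₀.
Ratio = 0.05405 / 0.01462 = 3.696.

I_new/I_old ≈ 3.70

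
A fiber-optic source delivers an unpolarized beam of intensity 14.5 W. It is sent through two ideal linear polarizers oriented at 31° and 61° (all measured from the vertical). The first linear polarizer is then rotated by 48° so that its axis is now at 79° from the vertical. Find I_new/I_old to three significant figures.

I_new/I_old ≈ 1.21

Before rotation:
Unpolarized light through the first polarizer → I₁ = ½ I₀, now polarized at 31°.
I₂ = I₁ cos²(61° − 31°) = 0.5 I₀ · cos²(30°) = 0.375 I₀.
After rotation:
Unpolarized light through the first polarizer → I₁ = ½ I₀, now polarized at 79°.
I₂ = I₁ cos²(61° − 79°) = 0.5 I₀ · cos²(18°) = 0.4523 I₀.
Ratio = 0.4523 / 0.375 = 1.206.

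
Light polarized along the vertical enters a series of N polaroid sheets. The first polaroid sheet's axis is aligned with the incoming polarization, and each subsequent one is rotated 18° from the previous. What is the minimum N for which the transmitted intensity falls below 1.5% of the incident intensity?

First polarizer is aligned with the polarization: full transmission.
Each further stage multiplies by cos²(18°) = 0.9045.
After N polarizers: T = 0.9045^(N−1). Require T < 0.015 ⇒ N−1 > ln(0.015)/ln(0.9045) = 41.84, so N−1 ≥ 42 and N = 43.
Check: N=43 gives T = 0.01477 < 0.015; N=42 gives T = 0.01633.

N = 43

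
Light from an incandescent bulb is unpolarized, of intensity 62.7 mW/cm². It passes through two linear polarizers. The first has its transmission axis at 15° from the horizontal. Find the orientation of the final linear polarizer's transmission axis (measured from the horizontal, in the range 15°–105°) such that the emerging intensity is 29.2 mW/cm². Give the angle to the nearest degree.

θ ≈ 30°

Unpolarized light through the first polarizer → I₁ = ½ I₀, now polarized at 15°.
Target fraction: 29.2 / 62.7 mW/cm² = 0.4657 of I₀.
Need I₂/I₀ = 0.4657, so cos²(θ − 15°) = 0.4657 / 0.5 = 0.9314.
θ − 15° = arccos(√0.9314) = 15.2°, giving θ ≈ 15 + 15.2 = 30.2°.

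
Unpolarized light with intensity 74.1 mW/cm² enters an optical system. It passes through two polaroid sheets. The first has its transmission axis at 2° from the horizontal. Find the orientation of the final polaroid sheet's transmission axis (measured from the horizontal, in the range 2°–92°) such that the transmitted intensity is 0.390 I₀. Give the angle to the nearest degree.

θ ≈ 30°

Unpolarized light through the first polarizer → I₁ = ½ I₀, now polarized at 2°.
Need I₂/I₀ = 0.39, so cos²(θ − 2°) = 0.39 / 0.5 = 0.78.
θ − 2° = arccos(√0.78) = 28.0°, giving θ ≈ 2 + 28.0 = 30.0°.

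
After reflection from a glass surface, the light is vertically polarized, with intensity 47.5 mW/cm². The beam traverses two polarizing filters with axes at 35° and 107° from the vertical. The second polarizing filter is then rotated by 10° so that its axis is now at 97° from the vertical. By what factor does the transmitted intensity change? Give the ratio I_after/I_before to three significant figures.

Before rotation:
I₁ = I₀ cos²(35° − 0°) = I₀ cos²(35°) = 0.671 I₀.
I₂ = I₁ cos²(107° − 35°) = 0.671 I₀ · cos²(72°) = 0.06408 I₀.
After rotation:
I₁ = I₀ cos²(35° − 0°) = I₀ cos²(35°) = 0.671 I₀.
I₂ = I₁ cos²(97° − 35°) = 0.671 I₀ · cos²(62°) = 0.1479 I₀.
Ratio = 0.1479 / 0.06408 = 2.308.

I_new/I_old ≈ 2.31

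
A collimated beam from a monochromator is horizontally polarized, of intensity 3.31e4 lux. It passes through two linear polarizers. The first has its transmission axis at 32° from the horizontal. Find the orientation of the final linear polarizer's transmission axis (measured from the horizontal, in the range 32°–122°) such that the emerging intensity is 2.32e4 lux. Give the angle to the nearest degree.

I₁ = I₀ cos²(32° − 0°) = I₀ cos²(32°) = 0.7192 I₀.
Target fraction: 2.32e4 / 3.31e4 lux = 0.7009 of I₀.
Need I₂/I₀ = 0.7009, so cos²(θ − 32°) = 0.7009 / 0.7192 = 0.9746.
θ − 32° = arccos(√0.9746) = 9.2°, giving θ ≈ 32 + 9.2 = 41.2°.

θ ≈ 41°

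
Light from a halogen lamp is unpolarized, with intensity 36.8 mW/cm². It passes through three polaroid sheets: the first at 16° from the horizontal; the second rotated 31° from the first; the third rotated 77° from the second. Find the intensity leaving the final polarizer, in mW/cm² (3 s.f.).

I ≈ 0.684 mW/cm²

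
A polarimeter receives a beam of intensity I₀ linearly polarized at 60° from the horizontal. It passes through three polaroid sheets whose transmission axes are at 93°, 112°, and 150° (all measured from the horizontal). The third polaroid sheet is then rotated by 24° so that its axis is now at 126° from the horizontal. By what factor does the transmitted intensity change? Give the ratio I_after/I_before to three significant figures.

Before rotation:
By Malus's law, I₁ = I₀ cos²(93° − 60°) = I₀ cos²(33°) = 0.7034 I₀.
I₂ = I₁ cos²(112° − 93°) = 0.7034 I₀ · cos²(19°) = 0.6288 I₀.
I₃ = I₂ cos²(150° − 112°) = 0.6288 I₀ · cos²(38°) = 0.3905 I₀.
After rotation:
I₁ = I₀ cos²(93° − 60°) = I₀ cos²(33°) = 0.7034 I₀.
I₂ = I₁ cos²(112° − 93°) = 0.7034 I₀ · cos²(19°) = 0.6288 I₀.
I₃ = I₂ cos²(126° − 112°) = 0.6288 I₀ · cos²(14°) = 0.592 I₀.
Ratio = 0.592 / 0.3905 = 1.516.

I_new/I_old ≈ 1.52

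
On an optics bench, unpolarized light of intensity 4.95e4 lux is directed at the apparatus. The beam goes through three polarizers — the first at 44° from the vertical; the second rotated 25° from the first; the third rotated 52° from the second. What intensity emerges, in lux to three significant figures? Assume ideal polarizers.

I ≈ 7710 lux

Unpolarized light through the first polarizer → I₁ = 4.95e4 lux/2 = 2.475e+04 lux, polarized at 44°.
I₂ = I₁ · cos²(25°) = 2.475e+04 · 0.8214 = 2.033e+04 lux.
I₃ = I₂ · cos²(52°) = 2.033e+04 · 0.379 = 7706 lux.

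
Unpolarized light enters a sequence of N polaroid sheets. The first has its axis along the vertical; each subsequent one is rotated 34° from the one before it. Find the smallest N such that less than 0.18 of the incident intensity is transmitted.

First polarizer halves the unpolarized light: factor 1/2.
Each further stage multiplies by cos²(34°) = 0.6873.
After N polarizers: T = 0.5·0.6873^(N−1). Require T < 0.18 ⇒ N−1 > ln(0.18/0.5)/ln(0.6873) = 2.72, so N−1 ≥ 3 and N = 4.
Check: N=4 gives T = 0.1623 < 0.18; N=3 gives T = 0.2362.

N = 4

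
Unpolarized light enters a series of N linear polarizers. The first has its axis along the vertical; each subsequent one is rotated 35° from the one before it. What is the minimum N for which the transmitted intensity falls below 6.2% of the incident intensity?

First polarizer halves the unpolarized light: factor 1/2.
Each further stage multiplies by cos²(35°) = 0.671.
After N polarizers: T = 0.5·0.671^(N−1). Require T < 0.062 ⇒ N−1 > ln(0.062/0.5)/ln(0.671) = 5.23, so N−1 ≥ 6 and N = 7.
Check: N=7 gives T = 0.04564 < 0.062; N=6 gives T = 0.06802.

N = 7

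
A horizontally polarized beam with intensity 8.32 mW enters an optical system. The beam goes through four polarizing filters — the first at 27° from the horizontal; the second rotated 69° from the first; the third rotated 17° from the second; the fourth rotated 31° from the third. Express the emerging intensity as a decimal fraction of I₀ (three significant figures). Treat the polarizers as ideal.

I₁ = 8.32 mW · cos²(27°) = 6.605 mW.
I₂ = I₁ · cos²(69°) = 6.605 · 0.1284 = 0.8483 mW.
I₃ = I₂ · cos²(17°) = 0.8483 · 0.9145 = 0.7758 mW.
I₄ = I₃ · cos²(31°) = 0.7758 · 0.7347 = 0.57 mW.
Transmitted fraction = 0.06851.

I/I₀ ≈ 0.0685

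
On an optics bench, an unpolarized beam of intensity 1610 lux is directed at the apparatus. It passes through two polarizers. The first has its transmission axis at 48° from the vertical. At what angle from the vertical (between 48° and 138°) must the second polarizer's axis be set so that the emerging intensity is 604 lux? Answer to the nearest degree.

Unpolarized light through the first polarizer → I₁ = ½ I₀, now polarized at 48°.
Target fraction: 604 / 1610 lux = 0.3752 of I₀.
Need I₂/I₀ = 0.3752, so cos²(θ − 48°) = 0.3752 / 0.5 = 0.7503.
θ − 48° = arccos(√0.7503) = 30.0°, giving θ ≈ 48 + 30.0 = 78.0°.

θ ≈ 78°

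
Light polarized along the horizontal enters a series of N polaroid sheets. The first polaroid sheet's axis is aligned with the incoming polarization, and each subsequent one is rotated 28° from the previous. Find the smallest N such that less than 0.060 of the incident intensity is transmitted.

First polarizer is aligned with the polarization: full transmission.
Each further stage multiplies by cos²(28°) = 0.7796.
After N polarizers: T = 0.7796^(N−1). Require T < 0.060 ⇒ N−1 > ln(0.060)/ln(0.7796) = 11.30, so N−1 ≥ 12 and N = 13.
Check: N=13 gives T = 0.0504 < 0.060; N=12 gives T = 0.06465.

N = 13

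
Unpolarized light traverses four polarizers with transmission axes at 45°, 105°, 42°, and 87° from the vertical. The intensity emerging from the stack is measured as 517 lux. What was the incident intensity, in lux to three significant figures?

I₀ ≈ 4.01e4 lux

Unpolarized light through the first polarizer → I₁ = ½ I₀, now polarized at 45°.
I₂ = I₁ cos²(105° − 45°) = 0.5 I₀ · cos²(60°) = 0.125 I₀.
I₃ = I₂ cos²(42° − 105°) = 0.125 I₀ · cos²(63°) = 0.02576 I₀.
I₄ = I₃ cos²(87° − 42°) = 0.02576 I₀ · cos²(45°) = 0.01288 I₀.
So 517 lux = 0.01288 I₀, giving I₀ = 517/0.01288 = 4.013e+04 lux.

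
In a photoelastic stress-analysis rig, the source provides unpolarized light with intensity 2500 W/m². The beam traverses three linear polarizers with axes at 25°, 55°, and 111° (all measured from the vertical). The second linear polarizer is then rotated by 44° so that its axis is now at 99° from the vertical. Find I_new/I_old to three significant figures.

I_new/I_old ≈ 0.310

Before rotation:
Unpolarized light through the first polarizer → I₁ = ½ I₀, now polarized at 25°.
I₂ = I₁ cos²(55° − 25°) = 0.5 I₀ · cos²(30°) = 0.375 I₀.
I₃ = I₂ cos²(111° − 55°) = 0.375 I₀ · cos²(56°) = 0.1173 I₀.
After rotation:
Unpolarized light through the first polarizer → I₁ = ½ I₀, now polarized at 25°.
I₂ = I₁ cos²(99° − 25°) = 0.5 I₀ · cos²(74°) = 0.03799 I₀.
I₃ = I₂ cos²(111° − 99°) = 0.03799 I₀ · cos²(12°) = 0.03635 I₀.
Ratio = 0.03635 / 0.1173 = 0.31.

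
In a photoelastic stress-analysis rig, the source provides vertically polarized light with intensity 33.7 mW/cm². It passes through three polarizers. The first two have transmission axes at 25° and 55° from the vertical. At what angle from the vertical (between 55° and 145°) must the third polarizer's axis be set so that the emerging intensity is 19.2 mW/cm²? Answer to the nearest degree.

θ ≈ 71°

I₁ = I₀ cos²(25° − 0°) = I₀ cos²(25°) = 0.8214 I₀.
I₂ = I₁ cos²(55° − 25°) = 0.8214 I₀ · cos²(30°) = 0.616 I₀.
Target fraction: 19.2 / 33.7 mW/cm² = 0.5697 of I₀.
Need I₃/I₀ = 0.5697, so cos²(θ − 55°) = 0.5697 / 0.616 = 0.9248.
θ − 55° = arccos(√0.9248) = 15.9°, giving θ ≈ 55 + 15.9 = 70.9°.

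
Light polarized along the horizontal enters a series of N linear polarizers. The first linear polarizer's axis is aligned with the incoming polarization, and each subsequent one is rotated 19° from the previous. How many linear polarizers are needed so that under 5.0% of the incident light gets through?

N = 28

First polarizer is aligned with the polarization: full transmission.
Each further stage multiplies by cos²(19°) = 0.894.
After N polarizers: T = 0.894^(N−1). Require T < 0.050 ⇒ N−1 > ln(0.050)/ln(0.894) = 26.74, so N−1 ≥ 27 and N = 28.
Check: N=28 gives T = 0.04855 < 0.050; N=27 gives T = 0.05431.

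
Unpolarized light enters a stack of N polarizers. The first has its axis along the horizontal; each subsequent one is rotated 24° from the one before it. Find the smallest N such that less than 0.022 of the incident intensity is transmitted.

N = 19

First polarizer halves the unpolarized light: factor 1/2.
Each further stage multiplies by cos²(24°) = 0.8346.
After N polarizers: T = 0.5·0.8346^(N−1). Require T < 0.022 ⇒ N−1 > ln(0.022/0.5)/ln(0.8346) = 17.27, so N−1 ≥ 18 and N = 19.
Check: N=19 gives T = 0.01929 < 0.022; N=18 gives T = 0.02311.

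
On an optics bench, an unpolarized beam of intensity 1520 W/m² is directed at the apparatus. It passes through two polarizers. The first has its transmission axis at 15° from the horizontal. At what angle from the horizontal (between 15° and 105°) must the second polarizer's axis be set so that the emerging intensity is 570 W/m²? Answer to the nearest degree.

θ ≈ 45°

Unpolarized light through the first polarizer → I₁ = ½ I₀, now polarized at 15°.
Target fraction: 570 / 1520 W/m² = 0.375 of I₀.
Need I₂/I₀ = 0.375, so cos²(θ − 15°) = 0.375 / 0.5 = 0.75.
θ − 15° = arccos(√0.75) = 30.0°, giving θ ≈ 15 + 30.0 = 45.0°.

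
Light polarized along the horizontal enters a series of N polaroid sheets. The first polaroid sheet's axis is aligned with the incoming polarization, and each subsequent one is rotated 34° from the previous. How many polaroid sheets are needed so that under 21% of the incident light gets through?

First polarizer is aligned with the polarization: full transmission.
Each further stage multiplies by cos²(34°) = 0.6873.
After N polarizers: T = 0.6873^(N−1). Require T < 0.21 ⇒ N−1 > ln(0.21)/ln(0.6873) = 4.16, so N−1 ≥ 5 and N = 6.
Check: N=6 gives T = 0.1534 < 0.21; N=5 gives T = 0.2231.

N = 6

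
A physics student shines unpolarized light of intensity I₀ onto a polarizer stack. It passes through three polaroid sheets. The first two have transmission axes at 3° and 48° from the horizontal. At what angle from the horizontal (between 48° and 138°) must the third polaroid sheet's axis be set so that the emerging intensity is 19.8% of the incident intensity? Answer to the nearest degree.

θ ≈ 75°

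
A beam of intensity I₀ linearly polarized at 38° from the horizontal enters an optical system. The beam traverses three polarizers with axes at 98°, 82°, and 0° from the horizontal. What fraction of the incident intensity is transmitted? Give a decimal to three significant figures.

≈ 0.00447 I₀

I₁ = I₀ cos²(98° − 38°) = I₀ cos²(60°) = 0.25 I₀.
I₂ = I₁ cos²(82° − 98°) = 0.25 I₀ · cos²(16°) = 0.231 I₀.
I₃ = I₂ cos²(0° − 82°) = 0.231 I₀ · cos²(82°) = 0.004474 I₀.
Transmitted fraction = 0.004474.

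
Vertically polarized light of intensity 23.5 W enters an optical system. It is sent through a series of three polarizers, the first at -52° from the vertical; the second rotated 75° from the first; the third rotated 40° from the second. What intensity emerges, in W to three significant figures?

I ≈ 0.350 W

By Malus's law, I₁ = 23.5 W · cos²(52°) = 8.907 W.
I₂ = I₁ · cos²(75°) = 8.907 · 0.06699 = 0.5967 W.
I₃ = I₂ · cos²(40°) = 0.5967 · 0.5868 = 0.3501 W.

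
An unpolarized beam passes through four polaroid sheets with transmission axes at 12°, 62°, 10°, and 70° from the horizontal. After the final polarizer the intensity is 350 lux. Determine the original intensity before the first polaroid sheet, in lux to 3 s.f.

Unpolarized light through the first polarizer → I₁ = ½ I₀, now polarized at 12°.
I₂ = I₁ cos²(62° − 12°) = 0.5 I₀ · cos²(50°) = 0.2066 I₀.
I₃ = I₂ cos²(10° − 62°) = 0.2066 I₀ · cos²(52°) = 0.0783 I₀.
I₄ = I₃ cos²(70° − 10°) = 0.0783 I₀ · cos²(60°) = 0.01958 I₀.
So 350 lux = 0.01958 I₀, giving I₀ = 350/0.01958 = 1.788e+04 lux.

I₀ ≈ 1.79e4 lux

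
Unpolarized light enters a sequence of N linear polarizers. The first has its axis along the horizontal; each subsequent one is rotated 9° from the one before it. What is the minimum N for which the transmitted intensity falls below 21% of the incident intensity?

First polarizer halves the unpolarized light: factor 1/2.
Each further stage multiplies by cos²(9°) = 0.9755.
After N polarizers: T = 0.5·0.9755^(N−1). Require T < 0.21 ⇒ N−1 > ln(0.21/0.5)/ln(0.9755) = 35.01, so N−1 ≥ 36 and N = 37.
Check: N=37 gives T = 0.2049 < 0.21; N=36 gives T = 0.2101.

N = 37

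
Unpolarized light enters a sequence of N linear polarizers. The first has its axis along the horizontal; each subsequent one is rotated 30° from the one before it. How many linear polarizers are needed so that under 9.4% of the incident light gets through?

N = 7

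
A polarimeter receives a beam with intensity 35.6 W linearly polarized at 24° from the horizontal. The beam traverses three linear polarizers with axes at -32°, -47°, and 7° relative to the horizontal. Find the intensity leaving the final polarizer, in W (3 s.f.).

I ≈ 3.59 W

I₁ = 35.6 W · cos²(56°) = 11.13 W.
I₂ = I₁ · cos²(15°) = 11.13 · 0.933 = 10.39 W.
I₃ = I₂ · cos²(54°) = 10.39 · 0.3455 = 3.588 W.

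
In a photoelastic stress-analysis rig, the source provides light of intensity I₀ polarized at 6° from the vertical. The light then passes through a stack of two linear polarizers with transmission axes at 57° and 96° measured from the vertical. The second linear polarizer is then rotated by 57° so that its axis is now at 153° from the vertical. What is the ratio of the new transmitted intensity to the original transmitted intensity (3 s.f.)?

I_new/I_old ≈ 0.0181

Before rotation:
I₁ = I₀ cos²(57° − 6°) = I₀ cos²(51°) = 0.396 I₀.
I₂ = I₁ cos²(96° − 57°) = 0.396 I₀ · cos²(39°) = 0.2392 I₀.
After rotation:
I₁ = I₀ cos²(57° − 6°) = I₀ cos²(51°) = 0.396 I₀.
Angle between axes 1 and 2: 84°. I₂ = 0.396 I₀ · cos²(84°) = 0.004327 I₀.
Ratio = 0.004327 / 0.2392 = 0.01809.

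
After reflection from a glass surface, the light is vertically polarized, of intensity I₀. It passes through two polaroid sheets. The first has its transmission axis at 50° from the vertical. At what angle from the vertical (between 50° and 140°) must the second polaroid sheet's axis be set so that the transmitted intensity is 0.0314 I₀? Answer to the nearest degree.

I₁ = I₀ cos²(50° − 0°) = I₀ cos²(50°) = 0.4132 I₀.
Need I₂/I₀ = 0.0314, so cos²(θ − 50°) = 0.0314 / 0.4132 = 0.076.
θ − 50° = arccos(√0.076) = 74.0°, giving θ ≈ 50 + 74.0 = 124.0°.

θ ≈ 124°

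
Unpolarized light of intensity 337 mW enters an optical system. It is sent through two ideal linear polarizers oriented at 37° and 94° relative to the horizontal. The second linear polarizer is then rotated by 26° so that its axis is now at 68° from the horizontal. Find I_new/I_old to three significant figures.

Before rotation:
Unpolarized light through the first polarizer → I₁ = ½ I₀, now polarized at 37°.
I₂ = I₁ cos²(94° − 37°) = 0.5 I₀ · cos²(57°) = 0.1483 I₀.
After rotation:
Unpolarized light through the first polarizer → I₁ = ½ I₀, now polarized at 37°.
I₂ = I₁ cos²(68° − 37°) = 0.5 I₀ · cos²(31°) = 0.3674 I₀.
Ratio = 0.3674 / 0.1483 = 2.477.

I_new/I_old ≈ 2.48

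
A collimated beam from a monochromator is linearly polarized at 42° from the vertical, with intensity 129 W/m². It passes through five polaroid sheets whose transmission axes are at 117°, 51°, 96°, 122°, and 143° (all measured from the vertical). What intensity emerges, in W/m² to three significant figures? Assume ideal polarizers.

By Malus's law, I₁ = 129 W/m² · cos²(75°) = 8.641 W/m².
I₂ = I₁ · cos²(66°) = 8.641 · 0.1654 = 1.43 W/m².
I₃ = I₂ · cos²(45°) = 1.43 · 0.5 = 0.7148 W/m².
I₄ = I₃ · cos²(26°) = 0.7148 · 0.8078 = 0.5774 W/m².
I₅ = I₄ · cos²(21°) = 0.5774 · 0.8716 = 0.5033 W/m².

I ≈ 0.503 W/m²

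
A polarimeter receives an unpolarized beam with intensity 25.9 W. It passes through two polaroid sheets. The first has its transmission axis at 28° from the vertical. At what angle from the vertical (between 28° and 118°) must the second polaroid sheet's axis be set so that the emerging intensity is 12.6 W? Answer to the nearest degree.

Unpolarized light through the first polarizer → I₁ = ½ I₀, now polarized at 28°.
Target fraction: 12.6 / 25.9 W = 0.4865 of I₀.
Need I₂/I₀ = 0.4865, so cos²(θ − 28°) = 0.4865 / 0.5 = 0.973.
θ − 28° = arccos(√0.973) = 9.5°, giving θ ≈ 28 + 9.5 = 37.5°.

θ ≈ 37°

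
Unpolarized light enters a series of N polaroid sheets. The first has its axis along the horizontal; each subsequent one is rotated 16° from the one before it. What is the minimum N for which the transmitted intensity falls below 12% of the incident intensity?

First polarizer halves the unpolarized light: factor 1/2.
Each further stage multiplies by cos²(16°) = 0.924.
After N polarizers: T = 0.5·0.924^(N−1). Require T < 0.12 ⇒ N−1 > ln(0.12/0.5)/ln(0.924) = 18.06, so N−1 ≥ 19 and N = 20.
Check: N=20 gives T = 0.1114 < 0.12; N=19 gives T = 0.1206.

N = 20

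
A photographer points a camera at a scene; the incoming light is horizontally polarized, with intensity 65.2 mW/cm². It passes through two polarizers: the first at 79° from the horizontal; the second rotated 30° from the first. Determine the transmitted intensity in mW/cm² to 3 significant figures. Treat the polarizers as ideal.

I₁ = 65.2 mW/cm² · cos²(79°) = 2.374 mW/cm².
I₂ = I₁ · cos²(30°) = 2.374 · 0.75 = 1.78 mW/cm².

I ≈ 1.78 mW/cm²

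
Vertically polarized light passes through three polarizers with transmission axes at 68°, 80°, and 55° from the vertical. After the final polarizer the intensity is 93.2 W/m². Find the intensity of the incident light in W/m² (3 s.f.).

I₀ ≈ 845 W/m²

By Malus's law, I₁ = I₀ cos²(68° − 0°) = I₀ cos²(68°) = 0.1403 I₀.
I₂ = I₁ cos²(80° − 68°) = 0.1403 I₀ · cos²(12°) = 0.1343 I₀.
I₃ = I₂ cos²(55° − 80°) = 0.1343 I₀ · cos²(25°) = 0.1103 I₀.
So 93.2 W/m² = 0.1103 I₀, giving I₀ = 93.2/0.1103 = 845.1 W/m².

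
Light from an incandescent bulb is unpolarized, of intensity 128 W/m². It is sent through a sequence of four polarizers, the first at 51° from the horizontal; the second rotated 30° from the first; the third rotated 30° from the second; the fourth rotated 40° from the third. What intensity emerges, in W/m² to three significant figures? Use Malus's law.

Unpolarized light through the first polarizer → I₁ = 128 W/m²/2 = 64 W/m², polarized at 51°.
I₂ = I₁ · cos²(30°) = 64 · 0.75 = 48 W/m².
I₃ = I₂ · cos²(30°) = 48 · 0.75 = 36 W/m².
I₄ = I₃ · cos²(40°) = 36 · 0.5868 = 21.13 W/m².

I ≈ 21.1 W/m²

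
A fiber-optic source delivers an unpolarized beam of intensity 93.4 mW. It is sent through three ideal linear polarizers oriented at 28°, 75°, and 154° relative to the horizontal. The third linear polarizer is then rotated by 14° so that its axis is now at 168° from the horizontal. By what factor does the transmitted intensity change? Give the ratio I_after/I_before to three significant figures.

I_new/I_old ≈ 0.0752

Before rotation:
Unpolarized light through the first polarizer → I₁ = ½ I₀, now polarized at 28°.
I₂ = I₁ cos²(75° − 28°) = 0.5 I₀ · cos²(47°) = 0.2326 I₀.
I₃ = I₂ cos²(154° − 75°) = 0.2326 I₀ · cos²(79°) = 0.008467 I₀.
After rotation:
Unpolarized light through the first polarizer → I₁ = ½ I₀, now polarized at 28°.
I₂ = I₁ cos²(75° − 28°) = 0.5 I₀ · cos²(47°) = 0.2326 I₀.
Angle between axes 2 and 3: 87°. I₃ = 0.2326 I₀ · cos²(87°) = 0.000637 I₀.
Ratio = 0.000637 / 0.008467 = 0.07523.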